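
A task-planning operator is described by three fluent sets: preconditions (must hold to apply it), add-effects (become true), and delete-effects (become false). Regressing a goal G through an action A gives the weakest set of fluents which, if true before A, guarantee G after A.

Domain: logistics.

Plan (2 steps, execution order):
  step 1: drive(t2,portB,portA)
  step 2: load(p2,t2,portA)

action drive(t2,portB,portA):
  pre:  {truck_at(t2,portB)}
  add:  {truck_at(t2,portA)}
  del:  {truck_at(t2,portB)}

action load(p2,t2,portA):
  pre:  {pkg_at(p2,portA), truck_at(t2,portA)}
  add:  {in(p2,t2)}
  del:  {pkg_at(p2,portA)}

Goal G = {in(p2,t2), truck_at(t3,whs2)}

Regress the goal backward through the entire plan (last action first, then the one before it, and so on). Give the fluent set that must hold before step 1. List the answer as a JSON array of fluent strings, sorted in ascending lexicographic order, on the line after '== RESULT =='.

Regress step by step:
  through step 2 (load(p2,t2,portA)): drop {in(p2,t2)}, keep {truck_at(t3,whs2)}, require {pkg_at(p2,portA), truck_at(t2,portA)}
    → {pkg_at(p2,portA), truck_at(t2,portA), truck_at(t3,whs2)}
  through step 1 (drive(t2,portB,portA)): drop {truck_at(t2,portA)}, keep {pkg_at(p2,portA), truck_at(t3,whs2)}, require {truck_at(t2,portB)}
    → {pkg_at(p2,portA), truck_at(t2,portB), truck_at(t3,whs2)}

== RESULT ==
["pkg_at(p2,portA)", "truck_at(t2,portB)", "truck_at(t3,whs2)"]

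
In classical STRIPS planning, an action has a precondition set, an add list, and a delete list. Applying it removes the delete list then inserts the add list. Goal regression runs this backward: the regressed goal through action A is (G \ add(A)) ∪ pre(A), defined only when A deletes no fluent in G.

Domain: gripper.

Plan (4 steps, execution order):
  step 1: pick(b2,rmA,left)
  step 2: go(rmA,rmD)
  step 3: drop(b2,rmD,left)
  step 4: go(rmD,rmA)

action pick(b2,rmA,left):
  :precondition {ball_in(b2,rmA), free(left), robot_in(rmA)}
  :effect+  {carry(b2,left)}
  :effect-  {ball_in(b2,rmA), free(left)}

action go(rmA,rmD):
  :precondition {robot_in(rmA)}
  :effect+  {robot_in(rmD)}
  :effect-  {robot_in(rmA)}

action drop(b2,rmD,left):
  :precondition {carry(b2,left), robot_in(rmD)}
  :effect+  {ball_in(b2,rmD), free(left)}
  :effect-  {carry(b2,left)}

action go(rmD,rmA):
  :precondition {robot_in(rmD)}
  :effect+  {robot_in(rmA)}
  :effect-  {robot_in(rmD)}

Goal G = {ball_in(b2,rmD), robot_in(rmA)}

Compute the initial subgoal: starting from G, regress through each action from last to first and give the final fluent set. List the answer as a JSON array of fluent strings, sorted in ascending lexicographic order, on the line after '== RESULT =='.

Work backward from the goal:
  through step 4 (go(rmD,rmA)): drop {robot_in(rmA)}, keep {ball_in(b2,rmD)}, require {robot_in(rmD)}
    → {ball_in(b2,rmD), robot_in(rmD)}
  through step 3 (drop(b2,rmD,left)): drop {ball_in(b2,rmD)}, keep {robot_in(rmD)}, require {carry(b2,left), robot_in(rmD)}
    → {carry(b2,left), robot_in(rmD)}
  through step 2 (go(rmA,rmD)): drop {robot_in(rmD)}, keep {carry(b2,left)}, require {robot_in(rmA)}
    → {carry(b2,left), robot_in(rmA)}
  through step 1 (pick(b2,rmA,left)): drop {carry(b2,left)}, keep {robot_in(rmA)}, require {ball_in(b2,rmA), free(left), robot_in(rmA)}
    → {ball_in(b2,rmA), free(left), robot_in(rmA)}

== RESULT ==
["ball_in(b2,rmA)", "free(left)", "robot_in(rmA)"]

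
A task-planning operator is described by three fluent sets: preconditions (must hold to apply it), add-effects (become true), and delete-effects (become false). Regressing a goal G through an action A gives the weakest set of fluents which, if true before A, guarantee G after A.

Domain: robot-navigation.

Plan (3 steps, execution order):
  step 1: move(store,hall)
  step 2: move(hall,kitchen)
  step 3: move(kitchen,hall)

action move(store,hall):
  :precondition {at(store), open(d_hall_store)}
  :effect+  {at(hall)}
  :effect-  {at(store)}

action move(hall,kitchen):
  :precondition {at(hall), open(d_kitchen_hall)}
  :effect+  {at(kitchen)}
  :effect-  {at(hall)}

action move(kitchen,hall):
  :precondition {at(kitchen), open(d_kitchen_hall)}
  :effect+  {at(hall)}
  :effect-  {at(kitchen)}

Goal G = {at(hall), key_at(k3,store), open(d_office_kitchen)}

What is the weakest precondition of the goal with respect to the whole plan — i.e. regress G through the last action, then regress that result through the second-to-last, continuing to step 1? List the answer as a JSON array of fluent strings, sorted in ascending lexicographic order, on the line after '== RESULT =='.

Work backward from the goal:
  through step 3 (move(kitchen,hall)): drop {at(hall)}, keep {key_at(k3,store), open(d_office_kitchen)}, require {at(kitchen), open(d_kitchen_hall)}
    → {at(kitchen), key_at(k3,store), open(d_kitchen_hall), open(d_office_kitchen)}
  through step 2 (move(hall,kitchen)): drop {at(kitchen)}, keep {key_at(k3,store), open(d_kitchen_hall), open(d_office_kitchen)}, require {at(hall), open(d_kitchen_hall)}
    → {at(hall), key_at(k3,store), open(d_kitchen_hall), open(d_office_kitchen)}
  through step 1 (move(store,hall)): drop {at(hall)}, keep {key_at(k3,store), open(d_kitchen_hall), open(d_office_kitchen)}, require {at(store), open(d_hall_store)}
    → {at(store), key_at(k3,store), open(d_hall_store), open(d_kitchen_hall), open(d_office_kitchen)}

== RESULT ==
["at(store)", "key_at(k3,store)", "open(d_hall_store)", "open(d_kitchen_hall)", "open(d_office_kitchen)"]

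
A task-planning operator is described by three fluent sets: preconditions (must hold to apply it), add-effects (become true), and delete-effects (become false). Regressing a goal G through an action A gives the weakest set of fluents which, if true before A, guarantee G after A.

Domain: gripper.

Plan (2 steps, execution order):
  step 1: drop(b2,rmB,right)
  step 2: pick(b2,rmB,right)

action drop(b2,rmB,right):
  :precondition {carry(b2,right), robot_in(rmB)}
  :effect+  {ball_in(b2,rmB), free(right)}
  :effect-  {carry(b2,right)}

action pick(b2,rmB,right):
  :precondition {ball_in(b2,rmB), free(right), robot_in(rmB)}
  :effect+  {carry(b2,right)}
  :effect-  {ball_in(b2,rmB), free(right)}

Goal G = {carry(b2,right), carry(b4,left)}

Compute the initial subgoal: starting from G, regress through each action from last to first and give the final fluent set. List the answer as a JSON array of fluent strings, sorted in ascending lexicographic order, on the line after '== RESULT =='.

Work backward from the goal:
  through step 2 (pick(b2,rmB,right)): drop {carry(b2,right)}, keep {carry(b4,left)}, require {ball_in(b2,rmB), free(right), robot_in(rmB)}
    → {ball_in(b2,rmB), carry(b4,left), free(right), robot_in(rmB)}
  through step 1 (drop(b2,rmB,right)): drop {ball_in(b2,rmB), free(right)}, keep {carry(b4,left), robot_in(rmB)}, require {carry(b2,right), robot_in(rmB)}
    → {carry(b2,right), carry(b4,left), robot_in(rmB)}

== RESULT ==
["carry(b2,right)", "carry(b4,left)", "robot_in(rmB)"]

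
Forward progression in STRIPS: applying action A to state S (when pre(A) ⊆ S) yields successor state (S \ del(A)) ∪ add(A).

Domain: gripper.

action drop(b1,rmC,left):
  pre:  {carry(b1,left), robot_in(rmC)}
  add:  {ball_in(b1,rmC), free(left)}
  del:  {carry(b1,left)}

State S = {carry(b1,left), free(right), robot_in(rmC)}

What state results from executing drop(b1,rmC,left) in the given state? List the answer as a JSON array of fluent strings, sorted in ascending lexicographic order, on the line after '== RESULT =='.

Compute (S \ del) ∪ add:
  pre ⊆ S: {carry(b1,left), robot_in(rmC)} ⊆ S  — applicable
  S \ del = {free(right), robot_in(rmC)}
  ∪ add   = {ball_in(b1,rmC), free(left), free(right), robot_in(rmC)}

== RESULT ==
["ball_in(b1,rmC)", "free(left)", "free(right)", "robot_in(rmC)"]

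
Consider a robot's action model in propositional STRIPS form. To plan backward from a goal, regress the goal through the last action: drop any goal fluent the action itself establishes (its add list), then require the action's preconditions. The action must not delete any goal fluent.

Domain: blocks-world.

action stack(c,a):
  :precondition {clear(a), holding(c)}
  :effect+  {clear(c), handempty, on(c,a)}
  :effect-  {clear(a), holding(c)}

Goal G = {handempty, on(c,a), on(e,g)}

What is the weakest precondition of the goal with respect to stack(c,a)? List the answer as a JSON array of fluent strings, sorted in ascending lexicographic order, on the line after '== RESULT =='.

Regress:
  G ∩ del = {}  (empty — regression defined)
  G \ add = {handempty, on(c,a), on(e,g)} \ {clear(c), handempty, on(c,a)} = {on(e,g)}
  ∪ pre   = {on(e,g)} ∪ {clear(a), holding(c)}
          = {clear(a), holding(c), on(e,g)}

== RESULT ==
["clear(a)", "holding(c)", "on(e,g)"]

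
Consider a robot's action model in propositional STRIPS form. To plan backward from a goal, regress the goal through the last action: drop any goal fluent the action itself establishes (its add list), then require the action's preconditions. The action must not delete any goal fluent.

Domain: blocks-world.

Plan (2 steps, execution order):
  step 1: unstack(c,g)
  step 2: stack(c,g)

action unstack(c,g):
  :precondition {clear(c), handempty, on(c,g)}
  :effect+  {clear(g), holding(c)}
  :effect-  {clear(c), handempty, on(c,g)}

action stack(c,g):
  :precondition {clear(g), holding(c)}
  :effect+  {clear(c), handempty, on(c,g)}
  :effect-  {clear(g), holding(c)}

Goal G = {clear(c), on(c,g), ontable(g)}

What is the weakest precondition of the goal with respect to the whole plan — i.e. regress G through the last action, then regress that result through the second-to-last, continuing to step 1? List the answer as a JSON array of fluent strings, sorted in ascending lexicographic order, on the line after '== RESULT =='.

Regress step by step:
  through step 2 (stack(c,g)): drop {clear(c), on(c,g)}, keep {ontable(g)}, require {clear(g), holding(c)}
    → {clear(g), holding(c), ontable(g)}
  through step 1 (unstack(c,g)): drop {clear(g), holding(c)}, keep {ontable(g)}, require {clear(c), handempty, on(c,g)}
    → {clear(c), handempty, on(c,g), ontable(g)}

== RESULT ==
["clear(c)", "handempty", "on(c,g)", "ontable(g)"]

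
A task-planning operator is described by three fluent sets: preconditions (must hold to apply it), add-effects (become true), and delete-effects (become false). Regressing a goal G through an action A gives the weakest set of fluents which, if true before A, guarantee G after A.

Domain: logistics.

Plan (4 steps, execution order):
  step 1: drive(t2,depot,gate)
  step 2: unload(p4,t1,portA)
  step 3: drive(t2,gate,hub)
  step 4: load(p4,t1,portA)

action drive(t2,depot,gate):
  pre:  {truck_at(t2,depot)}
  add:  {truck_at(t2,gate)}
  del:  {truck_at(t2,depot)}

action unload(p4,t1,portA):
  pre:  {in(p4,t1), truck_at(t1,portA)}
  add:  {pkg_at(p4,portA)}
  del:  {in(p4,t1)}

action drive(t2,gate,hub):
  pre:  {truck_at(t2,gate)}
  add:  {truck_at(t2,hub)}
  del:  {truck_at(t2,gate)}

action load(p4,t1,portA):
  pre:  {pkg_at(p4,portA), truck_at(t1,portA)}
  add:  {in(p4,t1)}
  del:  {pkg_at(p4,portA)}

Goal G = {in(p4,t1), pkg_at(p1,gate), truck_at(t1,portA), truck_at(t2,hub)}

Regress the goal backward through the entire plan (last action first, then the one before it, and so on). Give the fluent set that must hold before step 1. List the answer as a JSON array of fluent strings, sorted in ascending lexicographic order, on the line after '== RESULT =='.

Work backward from the goal:
  through step 4 (load(p4,t1,portA)): drop {in(p4,t1)}, keep {pkg_at(p1,gate), truck_at(t1,portA), truck_at(t2,hub)}, require {pkg_at(p4,portA), truck_at(t1,portA)}
    → {pkg_at(p1,gate), pkg_at(p4,portA), truck_at(t1,portA), truck_at(t2,hub)}
  through step 3 (drive(t2,gate,hub)): drop {truck_at(t2,hub)}, keep {pkg_at(p1,gate), pkg_at(p4,portA), truck_at(t1,portA)}, require {truck_at(t2,gate)}
    → {pkg_at(p1,gate), pkg_at(p4,portA), truck_at(t1,portA), truck_at(t2,gate)}
  through step 2 (unload(p4,t1,portA)): drop {pkg_at(p4,portA)}, keep {pkg_at(p1,gate), truck_at(t1,portA), truck_at(t2,gate)}, require {in(p4,t1), truck_at(t1,portA)}
    → {in(p4,t1), pkg_at(p1,gate), truck_at(t1,portA), truck_at(t2,gate)}
  through step 1 (drive(t2,depot,gate)): drop {truck_at(t2,gate)}, keep {in(p4,t1), pkg_at(p1,gate), truck_at(t1,portA)}, require {truck_at(t2,depot)}
    → {in(p4,t1), pkg_at(p1,gate), truck_at(t1,portA), truck_at(t2,depot)}

== RESULT ==
["in(p4,t1)", "pkg_at(p1,gate)", "truck_at(t1,portA)", "truck_at(t2,depot)"]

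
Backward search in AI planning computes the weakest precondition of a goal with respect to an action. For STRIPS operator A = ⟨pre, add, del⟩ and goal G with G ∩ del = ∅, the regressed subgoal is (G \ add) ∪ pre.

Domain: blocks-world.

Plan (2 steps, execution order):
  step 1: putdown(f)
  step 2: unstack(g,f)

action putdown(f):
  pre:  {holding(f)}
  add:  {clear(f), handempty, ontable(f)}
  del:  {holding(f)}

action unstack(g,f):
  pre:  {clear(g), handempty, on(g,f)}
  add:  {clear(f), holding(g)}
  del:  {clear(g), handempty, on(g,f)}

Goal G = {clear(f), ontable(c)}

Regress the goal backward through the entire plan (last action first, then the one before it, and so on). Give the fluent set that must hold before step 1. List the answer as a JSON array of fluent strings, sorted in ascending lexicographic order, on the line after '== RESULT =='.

Regress step by step:
  through step 2 (unstack(g,f)): drop {clear(f)}, keep {ontable(c)}, require {clear(g), handempty, on(g,f)}
    → {clear(g), handempty, on(g,f), ontable(c)}
  through step 1 (putdown(f)): drop {handempty}, keep {clear(g), on(g,f), ontable(c)}, require {holding(f)}
    → {clear(g), holding(f), on(g,f), ontable(c)}

== RESULT ==
["clear(g)", "holding(f)", "on(g,f)", "ontable(c)"]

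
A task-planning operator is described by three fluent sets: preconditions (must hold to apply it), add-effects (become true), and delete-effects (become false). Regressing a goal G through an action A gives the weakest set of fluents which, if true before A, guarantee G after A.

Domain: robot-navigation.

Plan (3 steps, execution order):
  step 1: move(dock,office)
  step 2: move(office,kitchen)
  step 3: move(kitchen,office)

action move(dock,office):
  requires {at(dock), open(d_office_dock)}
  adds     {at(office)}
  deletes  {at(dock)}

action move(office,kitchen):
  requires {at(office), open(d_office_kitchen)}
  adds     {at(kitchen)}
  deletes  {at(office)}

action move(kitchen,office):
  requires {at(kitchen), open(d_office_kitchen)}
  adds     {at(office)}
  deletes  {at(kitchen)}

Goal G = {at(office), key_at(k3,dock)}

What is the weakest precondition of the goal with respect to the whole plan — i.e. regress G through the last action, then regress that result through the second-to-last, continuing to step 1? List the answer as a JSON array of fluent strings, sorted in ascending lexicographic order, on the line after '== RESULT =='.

Regress step by step:
  through step 3 (move(kitchen,office)): drop {at(office)}, keep {key_at(k3,dock)}, require {at(kitchen), open(d_office_kitchen)}
    → {at(kitchen), key_at(k3,dock), open(d_office_kitchen)}
  through step 2 (move(office,kitchen)): drop {at(kitchen)}, keep {key_at(k3,dock), open(d_office_kitchen)}, require {at(office), open(d_office_kitchen)}
    → {at(office), key_at(k3,dock), open(d_office_kitchen)}
  through step 1 (move(dock,office)): drop {at(office)}, keep {key_at(k3,dock), open(d_office_kitchen)}, require {at(dock), open(d_office_dock)}
    → {at(dock), key_at(k3,dock), open(d_office_dock), open(d_office_kitchen)}

== RESULT ==
["at(dock)", "key_at(k3,dock)", "open(d_office_dock)", "open(d_office_kitchen)"]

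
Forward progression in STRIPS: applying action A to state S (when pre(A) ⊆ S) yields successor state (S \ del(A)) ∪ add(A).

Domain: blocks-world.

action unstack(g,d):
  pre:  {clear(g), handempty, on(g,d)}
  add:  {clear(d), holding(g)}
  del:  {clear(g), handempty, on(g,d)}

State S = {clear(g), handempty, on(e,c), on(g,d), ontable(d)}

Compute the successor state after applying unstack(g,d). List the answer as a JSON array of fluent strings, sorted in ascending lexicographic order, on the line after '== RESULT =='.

Progress:
  pre ⊆ S: {clear(g), handempty, on(g,d)} ⊆ S  — applicable
  S \ del = {on(e,c), ontable(d)}
  ∪ add   = {clear(d), holding(g), on(e,c), ontable(d)}

== RESULT ==
["clear(d)", "holding(g)", "on(e,c)", "ontable(d)"]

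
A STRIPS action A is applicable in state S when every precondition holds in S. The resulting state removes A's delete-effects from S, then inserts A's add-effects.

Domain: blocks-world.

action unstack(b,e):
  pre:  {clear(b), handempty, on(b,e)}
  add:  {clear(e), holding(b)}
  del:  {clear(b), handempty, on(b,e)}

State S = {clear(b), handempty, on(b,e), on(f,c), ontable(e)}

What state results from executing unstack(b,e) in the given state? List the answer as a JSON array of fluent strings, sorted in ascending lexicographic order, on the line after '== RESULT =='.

Compute (S \ del) ∪ add:
  pre ⊆ S: {clear(b), handempty, on(b,e)} ⊆ S  — applicable
  S \ del = {on(f,c), ontable(e)}
  ∪ add   = {clear(e), holding(b), on(f,c), ontable(e)}

== RESULT ==
["clear(e)", "holding(b)", "on(f,c)", "ontable(e)"]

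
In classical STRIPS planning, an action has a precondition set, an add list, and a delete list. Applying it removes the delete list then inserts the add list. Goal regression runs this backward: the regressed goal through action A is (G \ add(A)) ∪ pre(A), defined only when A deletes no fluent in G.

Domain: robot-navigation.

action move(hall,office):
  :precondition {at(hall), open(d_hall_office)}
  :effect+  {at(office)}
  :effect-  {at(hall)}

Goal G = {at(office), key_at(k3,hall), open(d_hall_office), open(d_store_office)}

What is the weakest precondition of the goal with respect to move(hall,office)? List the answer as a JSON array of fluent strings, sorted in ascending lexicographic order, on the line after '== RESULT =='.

Compute (G \ add) ∪ pre:
  G ∩ del = {}  (empty — regression defined)
  G \ add = {at(office), key_at(k3,hall), open(d_hall_office), open(d_store_office)} \ {at(office)} = {key_at(k3,hall), open(d_hall_office), open(d_store_office)}
  ∪ pre   = {key_at(k3,hall), open(d_hall_office), open(d_store_office)} ∪ {at(hall), open(d_hall_office)}
          = {at(hall), key_at(k3,hall), open(d_hall_office), open(d_store_office)}

== RESULT ==
["at(hall)", "key_at(k3,hall)", "open(d_hall_office)", "open(d_store_office)"]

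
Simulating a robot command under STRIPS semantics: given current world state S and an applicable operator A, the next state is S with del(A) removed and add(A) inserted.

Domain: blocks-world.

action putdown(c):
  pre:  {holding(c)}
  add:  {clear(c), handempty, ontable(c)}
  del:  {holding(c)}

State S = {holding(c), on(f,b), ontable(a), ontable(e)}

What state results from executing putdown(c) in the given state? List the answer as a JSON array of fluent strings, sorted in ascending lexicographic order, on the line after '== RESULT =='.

Progress:
  pre ⊆ S: {holding(c)} ⊆ S  — applicable
  S \ del = {on(f,b), ontable(a), ontable(e)}
  ∪ add   = {clear(c), handempty, on(f,b), ontable(a), ontable(c), ontable(e)}

== RESULT ==
["clear(c)", "handempty", "on(f,b)", "ontable(a)", "ontable(c)", "ontable(e)"]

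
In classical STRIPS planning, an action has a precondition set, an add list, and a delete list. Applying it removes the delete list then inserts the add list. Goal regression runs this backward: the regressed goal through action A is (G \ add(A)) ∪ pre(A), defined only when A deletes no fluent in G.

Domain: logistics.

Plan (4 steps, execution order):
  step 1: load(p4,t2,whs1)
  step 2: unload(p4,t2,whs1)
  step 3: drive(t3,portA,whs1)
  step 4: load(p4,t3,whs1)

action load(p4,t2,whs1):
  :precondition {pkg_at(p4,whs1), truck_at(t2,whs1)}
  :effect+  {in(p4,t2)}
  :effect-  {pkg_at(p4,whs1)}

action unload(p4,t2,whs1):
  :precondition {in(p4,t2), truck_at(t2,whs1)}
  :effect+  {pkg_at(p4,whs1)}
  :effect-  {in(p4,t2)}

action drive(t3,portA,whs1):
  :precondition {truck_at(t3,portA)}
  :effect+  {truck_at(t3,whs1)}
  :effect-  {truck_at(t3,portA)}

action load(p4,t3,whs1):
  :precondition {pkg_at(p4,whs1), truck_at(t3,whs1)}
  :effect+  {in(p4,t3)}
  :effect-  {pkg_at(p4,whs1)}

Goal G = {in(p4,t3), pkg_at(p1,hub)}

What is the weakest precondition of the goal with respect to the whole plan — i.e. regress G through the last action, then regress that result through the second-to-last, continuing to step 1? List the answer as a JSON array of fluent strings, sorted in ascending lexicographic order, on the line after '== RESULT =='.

Regress step by step:
  through step 4 (load(p4,t3,whs1)): drop {in(p4,t3)}, keep {pkg_at(p1,hub)}, require {pkg_at(p4,whs1), truck_at(t3,whs1)}
    → {pkg_at(p1,hub), pkg_at(p4,whs1), truck_at(t3,whs1)}
  through step 3 (drive(t3,portA,whs1)): drop {truck_at(t3,whs1)}, keep {pkg_at(p1,hub), pkg_at(p4,whs1)}, require {truck_at(t3,portA)}
    → {pkg_at(p1,hub), pkg_at(p4,whs1), truck_at(t3,portA)}
  through step 2 (unload(p4,t2,whs1)): drop {pkg_at(p4,whs1)}, keep {pkg_at(p1,hub), truck_at(t3,portA)}, require {in(p4,t2), truck_at(t2,whs1)}
    → {in(p4,t2), pkg_at(p1,hub), truck_at(t2,whs1), truck_at(t3,portA)}
  through step 1 (load(p4,t2,whs1)): drop {in(p4,t2)}, keep {pkg_at(p1,hub), truck_at(t2,whs1), truck_at(t3,portA)}, require {pkg_at(p4,whs1), truck_at(t2,whs1)}
    → {pkg_at(p1,hub), pkg_at(p4,whs1), truck_at(t2,whs1), truck_at(t3,portA)}

== RESULT ==
["pkg_at(p1,hub)", "pkg_at(p4,whs1)", "truck_at(t2,whs1)", "truck_at(t3,portA)"]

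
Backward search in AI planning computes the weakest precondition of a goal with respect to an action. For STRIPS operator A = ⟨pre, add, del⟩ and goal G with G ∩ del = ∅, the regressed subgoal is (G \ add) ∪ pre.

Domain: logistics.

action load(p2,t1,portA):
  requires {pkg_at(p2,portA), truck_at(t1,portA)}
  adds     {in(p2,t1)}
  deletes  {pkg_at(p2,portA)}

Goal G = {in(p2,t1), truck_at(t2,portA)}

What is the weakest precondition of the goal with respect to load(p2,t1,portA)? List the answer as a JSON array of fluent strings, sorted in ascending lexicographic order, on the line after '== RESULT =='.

Regress:
  G ∩ del = {}  (empty — regression defined)
  G \ add = {in(p2,t1), truck_at(t2,portA)} \ {in(p2,t1)} = {truck_at(t2,portA)}
  ∪ pre   = {truck_at(t2,portA)} ∪ {pkg_at(p2,portA), truck_at(t1,portA)}
          = {pkg_at(p2,portA), truck_at(t1,portA), truck_at(t2,portA)}

== RESULT ==
["pkg_at(p2,portA)", "truck_at(t1,portA)", "truck_at(t2,portA)"]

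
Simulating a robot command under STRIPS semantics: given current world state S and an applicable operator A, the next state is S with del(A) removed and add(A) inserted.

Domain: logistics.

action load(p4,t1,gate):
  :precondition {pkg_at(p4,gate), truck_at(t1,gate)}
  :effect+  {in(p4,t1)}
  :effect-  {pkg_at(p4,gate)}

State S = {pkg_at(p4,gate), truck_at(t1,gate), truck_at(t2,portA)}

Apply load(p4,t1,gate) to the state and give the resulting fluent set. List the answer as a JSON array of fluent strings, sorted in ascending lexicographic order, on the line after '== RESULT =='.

Progress:
  pre ⊆ S: {pkg_at(p4,gate), truck_at(t1,gate)} ⊆ S  — applicable
  S \ del = {truck_at(t1,gate), truck_at(t2,portA)}
  ∪ add   = {in(p4,t1), truck_at(t1,gate), truck_at(t2,portA)}

== RESULT ==
["in(p4,t1)", "truck_at(t1,gate)", "truck_at(t2,portA)"]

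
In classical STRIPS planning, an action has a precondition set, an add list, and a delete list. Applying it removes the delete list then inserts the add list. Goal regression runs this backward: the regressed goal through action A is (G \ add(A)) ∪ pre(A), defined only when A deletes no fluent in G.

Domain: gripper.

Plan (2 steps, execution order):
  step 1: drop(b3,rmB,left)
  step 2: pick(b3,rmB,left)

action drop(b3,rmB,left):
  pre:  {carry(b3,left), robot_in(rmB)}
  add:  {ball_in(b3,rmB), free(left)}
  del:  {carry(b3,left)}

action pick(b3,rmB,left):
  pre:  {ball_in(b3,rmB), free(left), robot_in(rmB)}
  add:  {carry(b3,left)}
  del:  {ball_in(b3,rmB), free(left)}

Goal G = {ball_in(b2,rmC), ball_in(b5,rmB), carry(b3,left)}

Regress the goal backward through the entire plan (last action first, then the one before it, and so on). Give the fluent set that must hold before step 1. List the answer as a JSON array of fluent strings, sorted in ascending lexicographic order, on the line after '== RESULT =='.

Regress step by step:
  through step 2 (pick(b3,rmB,left)): drop {carry(b3,left)}, keep {ball_in(b2,rmC), ball_in(b5,rmB)}, require {ball_in(b3,rmB), free(left), robot_in(rmB)}
    → {ball_in(b2,rmC), ball_in(b3,rmB), ball_in(b5,rmB), free(left), robot_in(rmB)}
  through step 1 (drop(b3,rmB,left)): drop {ball_in(b3,rmB), free(left)}, keep {ball_in(b2,rmC), ball_in(b5,rmB), robot_in(rmB)}, require {carry(b3,left), robot_in(rmB)}
    → {ball_in(b2,rmC), ball_in(b5,rmB), carry(b3,left), robot_in(rmB)}

== RESULT ==
["ball_in(b2,rmC)", "ball_in(b5,rmB)", "carry(b3,left)", "robot_in(rmB)"]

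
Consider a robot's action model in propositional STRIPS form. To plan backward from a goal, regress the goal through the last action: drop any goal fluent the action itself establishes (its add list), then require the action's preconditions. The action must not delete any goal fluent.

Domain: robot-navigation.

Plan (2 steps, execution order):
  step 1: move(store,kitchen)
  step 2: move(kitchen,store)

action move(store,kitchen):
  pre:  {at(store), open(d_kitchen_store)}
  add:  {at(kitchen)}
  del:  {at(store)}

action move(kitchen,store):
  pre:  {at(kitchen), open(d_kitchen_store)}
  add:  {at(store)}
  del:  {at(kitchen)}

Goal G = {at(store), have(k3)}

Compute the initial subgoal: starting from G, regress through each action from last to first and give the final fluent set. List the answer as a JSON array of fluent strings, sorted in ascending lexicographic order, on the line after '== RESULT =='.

Work backward from the goal:
  through step 2 (move(kitchen,store)): drop {at(store)}, keep {have(k3)}, require {at(kitchen), open(d_kitchen_store)}
    → {at(kitchen), have(k3), open(d_kitchen_store)}
  through step 1 (move(store,kitchen)): drop {at(kitchen)}, keep {have(k3), open(d_kitchen_store)}, require {at(store), open(d_kitchen_store)}
    → {at(store), have(k3), open(d_kitchen_store)}

== RESULT ==
["at(store)", "have(k3)", "open(d_kitchen_store)"]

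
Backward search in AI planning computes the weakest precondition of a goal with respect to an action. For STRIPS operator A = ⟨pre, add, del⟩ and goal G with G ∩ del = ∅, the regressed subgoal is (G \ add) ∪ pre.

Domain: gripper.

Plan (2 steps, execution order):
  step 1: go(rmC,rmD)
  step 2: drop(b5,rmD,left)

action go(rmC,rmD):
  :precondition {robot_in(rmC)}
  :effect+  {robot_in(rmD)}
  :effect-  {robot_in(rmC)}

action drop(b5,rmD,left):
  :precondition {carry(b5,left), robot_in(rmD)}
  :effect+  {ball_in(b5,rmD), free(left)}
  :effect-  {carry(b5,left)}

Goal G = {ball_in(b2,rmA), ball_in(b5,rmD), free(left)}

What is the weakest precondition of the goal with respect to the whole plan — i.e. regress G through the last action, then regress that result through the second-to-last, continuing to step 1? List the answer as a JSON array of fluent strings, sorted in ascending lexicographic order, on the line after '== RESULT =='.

Regress step by step:
  through step 2 (drop(b5,rmD,left)): drop {ball_in(b5,rmD), free(left)}, keep {ball_in(b2,rmA)}, require {carry(b5,left), robot_in(rmD)}
    → {ball_in(b2,rmA), carry(b5,left), robot_in(rmD)}
  through step 1 (go(rmC,rmD)): drop {robot_in(rmD)}, keep {ball_in(b2,rmA), carry(b5,left)}, require {robot_in(rmC)}
    → {ball_in(b2,rmA), carry(b5,left), robot_in(rmC)}

== RESULT ==
["ball_in(b2,rmA)", "carry(b5,left)", "robot_in(rmC)"]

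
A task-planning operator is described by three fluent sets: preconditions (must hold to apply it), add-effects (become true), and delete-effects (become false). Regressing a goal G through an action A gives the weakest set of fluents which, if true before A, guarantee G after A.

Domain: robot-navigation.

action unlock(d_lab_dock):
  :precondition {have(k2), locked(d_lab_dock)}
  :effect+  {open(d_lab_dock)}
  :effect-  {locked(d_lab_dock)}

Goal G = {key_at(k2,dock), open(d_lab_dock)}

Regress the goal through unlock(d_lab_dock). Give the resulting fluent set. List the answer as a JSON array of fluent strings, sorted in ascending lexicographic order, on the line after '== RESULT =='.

Regress:
  G ∩ del = {}  (empty — regression defined)
  G \ add = {key_at(k2,dock), open(d_lab_dock)} \ {open(d_lab_dock)} = {key_at(k2,dock)}
  ∪ pre   = {key_at(k2,dock)} ∪ {have(k2), locked(d_lab_dock)}
          = {have(k2), key_at(k2,dock), locked(d_lab_dock)}

== RESULT ==
["have(k2)", "key_at(k2,dock)", "locked(d_lab_dock)"]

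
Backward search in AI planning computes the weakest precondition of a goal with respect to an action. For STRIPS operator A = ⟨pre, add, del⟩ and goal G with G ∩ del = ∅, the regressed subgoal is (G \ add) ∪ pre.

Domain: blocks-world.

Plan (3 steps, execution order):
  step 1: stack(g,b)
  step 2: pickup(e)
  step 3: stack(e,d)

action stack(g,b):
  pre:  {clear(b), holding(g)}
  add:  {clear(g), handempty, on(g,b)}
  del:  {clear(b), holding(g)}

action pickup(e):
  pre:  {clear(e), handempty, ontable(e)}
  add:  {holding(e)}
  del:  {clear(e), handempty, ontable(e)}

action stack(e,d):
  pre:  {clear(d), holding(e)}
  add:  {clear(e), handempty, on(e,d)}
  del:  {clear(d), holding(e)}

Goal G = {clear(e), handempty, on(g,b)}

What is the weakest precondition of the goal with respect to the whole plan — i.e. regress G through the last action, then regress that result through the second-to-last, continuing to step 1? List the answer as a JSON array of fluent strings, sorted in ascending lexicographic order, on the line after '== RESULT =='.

Regress step by step:
  through step 3 (stack(e,d)): drop {clear(e), handempty}, keep {on(g,b)}, require {clear(d), holding(e)}
    → {clear(d), holding(e), on(g,b)}
  through step 2 (pickup(e)): drop {holding(e)}, keep {clear(d), on(g,b)}, require {clear(e), handempty, ontable(e)}
    → {clear(d), clear(e), handempty, on(g,b), ontable(e)}
  through step 1 (stack(g,b)): drop {handempty, on(g,b)}, keep {clear(d), clear(e), ontable(e)}, require {clear(b), holding(g)}
    → {clear(b), clear(d), clear(e), holding(g), ontable(e)}

== RESULT ==
["clear(b)", "clear(d)", "clear(e)", "holding(g)", "ontable(e)"]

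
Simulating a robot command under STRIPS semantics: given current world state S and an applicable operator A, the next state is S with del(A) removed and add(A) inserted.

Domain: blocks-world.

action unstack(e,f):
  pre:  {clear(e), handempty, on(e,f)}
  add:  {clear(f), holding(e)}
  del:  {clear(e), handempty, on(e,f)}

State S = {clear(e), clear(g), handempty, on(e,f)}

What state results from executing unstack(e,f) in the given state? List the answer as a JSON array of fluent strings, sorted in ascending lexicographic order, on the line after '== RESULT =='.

Compute (S \ del) ∪ add:
  pre ⊆ S: {clear(e), handempty, on(e,f)} ⊆ S  — applicable
  S \ del = {clear(g)}
  ∪ add   = {clear(f), clear(g), holding(e)}

== RESULT ==
["clear(f)", "clear(g)", "holding(e)"]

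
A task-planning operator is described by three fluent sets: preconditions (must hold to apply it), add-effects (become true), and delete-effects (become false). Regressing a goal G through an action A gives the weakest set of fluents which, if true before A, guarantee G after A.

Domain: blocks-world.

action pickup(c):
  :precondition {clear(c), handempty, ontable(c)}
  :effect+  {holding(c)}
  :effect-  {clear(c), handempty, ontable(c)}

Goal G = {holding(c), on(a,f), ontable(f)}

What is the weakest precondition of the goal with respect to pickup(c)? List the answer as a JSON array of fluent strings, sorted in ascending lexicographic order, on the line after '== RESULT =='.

Regress:
  G ∩ del = {}  (empty — regression defined)
  G \ add = {holding(c), on(a,f), ontable(f)} \ {holding(c)} = {on(a,f), ontable(f)}
  ∪ pre   = {on(a,f), ontable(f)} ∪ {clear(c), handempty, ontable(c)}
          = {clear(c), handempty, on(a,f), ontable(c), ontable(f)}

== RESULT ==
["clear(c)", "handempty", "on(a,f)", "ontable(c)", "ontable(f)"]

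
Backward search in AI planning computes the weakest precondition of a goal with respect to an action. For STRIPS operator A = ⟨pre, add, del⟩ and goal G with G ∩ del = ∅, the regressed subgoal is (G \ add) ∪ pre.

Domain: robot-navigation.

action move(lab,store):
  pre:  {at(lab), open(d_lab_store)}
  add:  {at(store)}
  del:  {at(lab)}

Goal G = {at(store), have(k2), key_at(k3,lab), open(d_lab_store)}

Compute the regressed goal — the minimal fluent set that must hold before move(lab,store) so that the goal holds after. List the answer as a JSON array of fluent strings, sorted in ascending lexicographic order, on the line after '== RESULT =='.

Regress:
  G ∩ del = {}  (empty — regression defined)
  G \ add = {at(store), have(k2), key_at(k3,lab), open(d_lab_store)} \ {at(store)} = {have(k2), key_at(k3,lab), open(d_lab_store)}
  ∪ pre   = {have(k2), key_at(k3,lab), open(d_lab_store)} ∪ {at(lab), open(d_lab_store)}
          = {at(lab), have(k2), key_at(k3,lab), open(d_lab_store)}

== RESULT ==
["at(lab)", "have(k2)", "key_at(k3,lab)", "open(d_lab_store)"]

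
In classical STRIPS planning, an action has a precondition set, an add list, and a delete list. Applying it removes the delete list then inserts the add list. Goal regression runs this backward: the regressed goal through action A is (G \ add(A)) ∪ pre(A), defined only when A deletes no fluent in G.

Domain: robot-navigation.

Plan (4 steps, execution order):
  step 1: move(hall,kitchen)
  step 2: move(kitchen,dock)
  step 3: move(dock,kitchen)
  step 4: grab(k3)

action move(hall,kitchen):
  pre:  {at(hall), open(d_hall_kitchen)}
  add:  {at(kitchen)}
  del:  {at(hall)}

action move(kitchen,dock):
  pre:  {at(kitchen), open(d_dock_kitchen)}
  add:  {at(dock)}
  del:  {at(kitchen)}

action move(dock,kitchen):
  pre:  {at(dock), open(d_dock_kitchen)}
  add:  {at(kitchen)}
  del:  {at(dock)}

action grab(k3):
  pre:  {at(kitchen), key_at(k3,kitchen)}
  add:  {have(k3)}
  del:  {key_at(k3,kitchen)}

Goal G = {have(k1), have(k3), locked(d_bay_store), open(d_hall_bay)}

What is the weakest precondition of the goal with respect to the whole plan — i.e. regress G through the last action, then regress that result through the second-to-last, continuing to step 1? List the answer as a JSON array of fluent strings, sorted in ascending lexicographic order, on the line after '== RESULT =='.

Regress step by step:
  through step 4 (grab(k3)): drop {have(k3)}, keep {have(k1), locked(d_bay_store), open(d_hall_bay)}, require {at(kitchen), key_at(k3,kitchen)}
    → {at(kitchen), have(k1), key_at(k3,kitchen), locked(d_bay_store), open(d_hall_bay)}
  through step 3 (move(dock,kitchen)): drop {at(kitchen)}, keep {have(k1), key_at(k3,kitchen), locked(d_bay_store), open(d_hall_bay)}, require {at(dock), open(d_dock_kitchen)}
    → {at(dock), have(k1), key_at(k3,kitchen), locked(d_bay_store), open(d_dock_kitchen), open(d_hall_bay)}
  through step 2 (move(kitchen,dock)): drop {at(dock)}, keep {have(k1), key_at(k3,kitchen), locked(d_bay_store), open(d_dock_kitchen), open(d_hall_bay)}, require {at(kitchen), open(d_dock_kitchen)}
    → {at(kitchen), have(k1), key_at(k3,kitchen), locked(d_bay_store), open(d_dock_kitchen), open(d_hall_bay)}
  through step 1 (move(hall,kitchen)): drop {at(kitchen)}, keep {have(k1), key_at(k3,kitchen), locked(d_bay_store), open(d_dock_kitchen), open(d_hall_bay)}, require {at(hall), open(d_hall_kitchen)}
    → {at(hall), have(k1), key_at(k3,kitchen), locked(d_bay_store), open(d_dock_kitchen), open(d_hall_bay), open(d_hall_kitchen)}

== RESULT ==
["at(hall)", "have(k1)", "key_at(k3,kitchen)", "locked(d_bay_store)", "open(d_dock_kitchen)", "open(d_hall_bay)", "open(d_hall_kitchen)"]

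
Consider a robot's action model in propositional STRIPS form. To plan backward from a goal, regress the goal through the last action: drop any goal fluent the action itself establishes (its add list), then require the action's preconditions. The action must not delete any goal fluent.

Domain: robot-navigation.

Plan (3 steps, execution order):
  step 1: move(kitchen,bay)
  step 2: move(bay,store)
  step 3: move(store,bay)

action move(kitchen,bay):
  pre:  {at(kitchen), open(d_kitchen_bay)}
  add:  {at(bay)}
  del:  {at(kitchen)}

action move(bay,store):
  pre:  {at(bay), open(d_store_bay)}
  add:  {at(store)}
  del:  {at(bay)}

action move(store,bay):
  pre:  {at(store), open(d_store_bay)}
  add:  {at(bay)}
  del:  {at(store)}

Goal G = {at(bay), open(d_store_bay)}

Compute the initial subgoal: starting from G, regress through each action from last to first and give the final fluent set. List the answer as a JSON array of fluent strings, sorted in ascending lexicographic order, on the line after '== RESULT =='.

Regress step by step:
  through step 3 (move(store,bay)): drop {at(bay)}, keep {open(d_store_bay)}, require {at(store), open(d_store_bay)}
    → {at(store), open(d_store_bay)}
  through step 2 (move(bay,store)): drop {at(store)}, keep {open(d_store_bay)}, require {at(bay), open(d_store_bay)}
    → {at(bay), open(d_store_bay)}
  through step 1 (move(kitchen,bay)): drop {at(bay)}, keep {open(d_store_bay)}, require {at(kitchen), open(d_kitchen_bay)}
    → {at(kitchen), open(d_kitchen_bay), open(d_store_bay)}

== RESULT ==
["at(kitchen)", "open(d_kitchen_bay)", "open(d_store_bay)"]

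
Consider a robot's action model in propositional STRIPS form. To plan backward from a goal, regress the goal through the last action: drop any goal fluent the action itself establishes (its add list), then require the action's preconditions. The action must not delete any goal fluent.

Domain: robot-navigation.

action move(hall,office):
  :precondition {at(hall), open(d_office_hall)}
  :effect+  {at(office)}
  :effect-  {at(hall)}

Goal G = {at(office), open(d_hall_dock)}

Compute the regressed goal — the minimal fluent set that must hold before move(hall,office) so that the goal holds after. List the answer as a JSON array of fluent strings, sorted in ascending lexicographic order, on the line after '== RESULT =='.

Compute (G \ add) ∪ pre:
  G ∩ del = {}  (empty — regression defined)
  G \ add = {at(office), open(d_hall_dock)} \ {at(office)} = {open(d_hall_dock)}
  ∪ pre   = {open(d_hall_dock)} ∪ {at(hall), open(d_office_hall)}
          = {at(hall), open(d_hall_dock), open(d_office_hall)}

== RESULT ==
["at(hall)", "open(d_hall_dock)", "open(d_office_hall)"]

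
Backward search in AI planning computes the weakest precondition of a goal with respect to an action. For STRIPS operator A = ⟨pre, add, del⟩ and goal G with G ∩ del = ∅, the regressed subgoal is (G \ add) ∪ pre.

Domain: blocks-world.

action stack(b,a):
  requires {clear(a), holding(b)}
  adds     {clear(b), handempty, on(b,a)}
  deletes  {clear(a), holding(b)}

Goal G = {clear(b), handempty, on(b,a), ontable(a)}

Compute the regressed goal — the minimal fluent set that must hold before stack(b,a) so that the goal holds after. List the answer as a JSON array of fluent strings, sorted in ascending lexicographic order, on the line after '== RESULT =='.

Regress:
  G ∩ del = {}  (empty — regression defined)
  G \ add = {clear(b), handempty, on(b,a), ontable(a)} \ {clear(b), handempty, on(b,a)} = {ontable(a)}
  ∪ pre   = {ontable(a)} ∪ {clear(a), holding(b)}
          = {clear(a), holding(b), ontable(a)}

== RESULT ==
["clear(a)", "holding(b)", "ontable(a)"]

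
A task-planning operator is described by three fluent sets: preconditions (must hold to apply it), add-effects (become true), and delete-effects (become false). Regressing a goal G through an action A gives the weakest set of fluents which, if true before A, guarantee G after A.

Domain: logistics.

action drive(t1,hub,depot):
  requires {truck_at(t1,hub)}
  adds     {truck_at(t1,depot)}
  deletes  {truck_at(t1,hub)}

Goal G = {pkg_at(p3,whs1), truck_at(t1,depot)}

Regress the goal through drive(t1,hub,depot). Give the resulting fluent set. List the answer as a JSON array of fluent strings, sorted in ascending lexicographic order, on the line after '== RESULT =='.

Regress:
  G ∩ del = {}  (empty — regression defined)
  G \ add = {pkg_at(p3,whs1), truck_at(t1,depot)} \ {truck_at(t1,depot)} = {pkg_at(p3,whs1)}
  ∪ pre   = {pkg_at(p3,whs1)} ∪ {truck_at(t1,hub)}
          = {pkg_at(p3,whs1), truck_at(t1,hub)}

== RESULT ==
["pkg_at(p3,whs1)", "truck_at(t1,hub)"]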